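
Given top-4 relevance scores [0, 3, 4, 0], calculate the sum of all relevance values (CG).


Cumulative Gain = sum of relevance scores
Position 1: rel=0, running sum=0
Position 2: rel=3, running sum=3
Position 3: rel=4, running sum=7
Position 4: rel=0, running sum=7
CG = 7

7


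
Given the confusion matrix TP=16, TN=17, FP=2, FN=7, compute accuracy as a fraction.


Accuracy = (TP + TN) / (TP + TN + FP + FN)
TP + TN = 16 + 17 = 33
Total = 16 + 17 + 2 + 7 = 42
Accuracy = 33 / 42 = 11/14

11/14


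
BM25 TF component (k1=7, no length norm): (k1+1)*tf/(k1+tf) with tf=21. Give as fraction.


BM25 TF component = (k1+1)*tf / (k1+tf)
k1 = 7, tf = 21
Numerator = (7+1)*21 = 168
Denominator = 7 + 21 = 28
= 168/28 = 6

6


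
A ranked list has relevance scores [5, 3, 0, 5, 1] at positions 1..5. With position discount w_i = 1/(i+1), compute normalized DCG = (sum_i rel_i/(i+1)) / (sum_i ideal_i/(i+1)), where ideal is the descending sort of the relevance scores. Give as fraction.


Position discount weights w_i = 1/(i+1) for i=1..5:
Weights = [1/2, 1/3, 1/4, 1/5, 1/6]
Actual relevance: [5, 3, 0, 5, 1]
DCG = 5/2 + 3/3 + 0/4 + 5/5 + 1/6 = 14/3
Ideal relevance (sorted desc): [5, 5, 3, 1, 0]
Ideal DCG = 5/2 + 5/3 + 3/4 + 1/5 + 0/6 = 307/60
nDCG = DCG / ideal_DCG = 14/3 / 307/60 = 280/307

280/307


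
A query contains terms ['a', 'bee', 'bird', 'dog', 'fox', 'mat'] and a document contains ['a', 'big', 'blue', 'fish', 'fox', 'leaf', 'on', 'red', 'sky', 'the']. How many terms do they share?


Query terms: ['a', 'bee', 'bird', 'dog', 'fox', 'mat']
Document terms: ['a', 'big', 'blue', 'fish', 'fox', 'leaf', 'on', 'red', 'sky', 'the']
Common terms: ['a', 'fox']
Overlap count = 2

2


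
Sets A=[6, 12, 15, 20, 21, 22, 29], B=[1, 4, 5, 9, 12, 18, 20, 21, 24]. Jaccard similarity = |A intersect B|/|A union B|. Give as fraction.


A intersect B = [12, 20, 21]
|A intersect B| = 3
A union B = [1, 4, 5, 6, 9, 12, 15, 18, 20, 21, 22, 24, 29]
|A union B| = 13
Jaccard = 3/13 = 3/13

3/13


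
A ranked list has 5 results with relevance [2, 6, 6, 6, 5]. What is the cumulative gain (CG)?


Cumulative Gain = sum of relevance scores
Position 1: rel=2, running sum=2
Position 2: rel=6, running sum=8
Position 3: rel=6, running sum=14
Position 4: rel=6, running sum=20
Position 5: rel=5, running sum=25
CG = 25

25


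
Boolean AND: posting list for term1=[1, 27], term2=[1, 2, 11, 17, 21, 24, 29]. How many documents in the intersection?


Boolean AND: find intersection of posting lists
term1 docs: [1, 27]
term2 docs: [1, 2, 11, 17, 21, 24, 29]
Intersection: [1]
|intersection| = 1

1


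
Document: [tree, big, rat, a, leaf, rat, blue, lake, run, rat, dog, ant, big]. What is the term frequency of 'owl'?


Document has 13 words
Scanning for 'owl':
Term not found in document
Count = 0

0


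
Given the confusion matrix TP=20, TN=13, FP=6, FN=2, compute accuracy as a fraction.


Accuracy = (TP + TN) / (TP + TN + FP + FN)
TP + TN = 20 + 13 = 33
Total = 20 + 13 + 6 + 2 = 41
Accuracy = 33 / 41 = 33/41

33/41


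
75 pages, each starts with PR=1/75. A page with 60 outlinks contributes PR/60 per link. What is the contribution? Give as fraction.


Initial PR = 1/75 = 1/75
Outlinks = 60
Contribution per link = PR / outlinks
= 1/75 / 60
= 1/4500

1/4500


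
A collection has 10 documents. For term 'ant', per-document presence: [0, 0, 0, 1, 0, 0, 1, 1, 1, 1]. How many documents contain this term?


Checking each document for 'ant':
Doc 1: absent
Doc 2: absent
Doc 3: absent
Doc 4: present
Doc 5: absent
Doc 6: absent
Doc 7: present
Doc 8: present
Doc 9: present
Doc 10: present
df = sum of presences = 0 + 0 + 0 + 1 + 0 + 0 + 1 + 1 + 1 + 1 = 5

5


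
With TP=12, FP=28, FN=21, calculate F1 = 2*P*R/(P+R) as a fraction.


F1 = 2 * P * R / (P + R)
P = TP/(TP+FP) = 12/40 = 3/10
R = TP/(TP+FN) = 12/33 = 4/11
2 * P * R = 2 * 3/10 * 4/11 = 12/55
P + R = 3/10 + 4/11 = 73/110
F1 = 12/55 / 73/110 = 24/73

24/73


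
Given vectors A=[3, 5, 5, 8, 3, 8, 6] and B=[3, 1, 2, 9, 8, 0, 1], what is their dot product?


Dot product = sum of element-wise products
A[0]*B[0] = 3*3 = 9
A[1]*B[1] = 5*1 = 5
A[2]*B[2] = 5*2 = 10
A[3]*B[3] = 8*9 = 72
A[4]*B[4] = 3*8 = 24
A[5]*B[5] = 8*0 = 0
A[6]*B[6] = 6*1 = 6
Sum = 9 + 5 + 10 + 72 + 24 + 0 + 6 = 126

126


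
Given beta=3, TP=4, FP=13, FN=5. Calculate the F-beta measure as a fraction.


P = TP/(TP+FP) = 4/17 = 4/17
R = TP/(TP+FN) = 4/9 = 4/9
beta^2 = 3^2 = 9
(1 + beta^2) = 10
Numerator = (1+beta^2)*P*R = 160/153
Denominator = beta^2*P + R = 36/17 + 4/9 = 392/153
F_beta = 20/49

20/49


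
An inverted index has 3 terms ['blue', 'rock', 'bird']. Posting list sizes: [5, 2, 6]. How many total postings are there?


Summing posting list sizes:
'blue': 5 postings
'rock': 2 postings
'bird': 6 postings
Total = 5 + 2 + 6 = 13

13


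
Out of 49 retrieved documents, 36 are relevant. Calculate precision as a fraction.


Precision = relevant_retrieved / total_retrieved
= 36 / 49
= 36 / (36 + 13)
= 36/49

36/49


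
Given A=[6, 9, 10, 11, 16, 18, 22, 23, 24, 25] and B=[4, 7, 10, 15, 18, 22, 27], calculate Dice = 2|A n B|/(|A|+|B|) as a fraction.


A intersect B = [10, 18, 22]
|A intersect B| = 3
|A| = 10, |B| = 7
Dice = 2*3 / (10+7)
= 6 / 17 = 6/17

6/17


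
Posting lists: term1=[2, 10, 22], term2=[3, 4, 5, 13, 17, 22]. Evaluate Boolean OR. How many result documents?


Boolean OR: find union of posting lists
term1 docs: [2, 10, 22]
term2 docs: [3, 4, 5, 13, 17, 22]
Union: [2, 3, 4, 5, 10, 13, 17, 22]
|union| = 8

8


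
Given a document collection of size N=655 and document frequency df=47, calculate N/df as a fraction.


IDF ratio = N / df
= 655 / 47
= 655/47

655/47


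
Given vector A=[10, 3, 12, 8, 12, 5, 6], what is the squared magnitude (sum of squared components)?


|A|^2 = sum of squared components
A[0]^2 = 10^2 = 100
A[1]^2 = 3^2 = 9
A[2]^2 = 12^2 = 144
A[3]^2 = 8^2 = 64
A[4]^2 = 12^2 = 144
A[5]^2 = 5^2 = 25
A[6]^2 = 6^2 = 36
Sum = 100 + 9 + 144 + 64 + 144 + 25 + 36 = 522

522


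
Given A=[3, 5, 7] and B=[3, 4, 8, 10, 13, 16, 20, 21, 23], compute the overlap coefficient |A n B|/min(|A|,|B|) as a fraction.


A intersect B = [3]
|A intersect B| = 1
min(|A|, |B|) = min(3, 9) = 3
Overlap = 1 / 3 = 1/3

1/3


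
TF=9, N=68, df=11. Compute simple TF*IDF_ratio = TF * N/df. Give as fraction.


TF * (N/df)
= 9 * (68/11)
= 9 * 68/11
= 612/11

612/11


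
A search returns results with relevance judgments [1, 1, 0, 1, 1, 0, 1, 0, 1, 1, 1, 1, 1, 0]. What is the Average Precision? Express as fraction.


Computing P@k for each relevant position:
Position 1: relevant, P@1 = 1/1 = 1
Position 2: relevant, P@2 = 2/2 = 1
Position 3: not relevant
Position 4: relevant, P@4 = 3/4 = 3/4
Position 5: relevant, P@5 = 4/5 = 4/5
Position 6: not relevant
Position 7: relevant, P@7 = 5/7 = 5/7
Position 8: not relevant
Position 9: relevant, P@9 = 6/9 = 2/3
Position 10: relevant, P@10 = 7/10 = 7/10
Position 11: relevant, P@11 = 8/11 = 8/11
Position 12: relevant, P@12 = 9/12 = 3/4
Position 13: relevant, P@13 = 10/13 = 10/13
Position 14: not relevant
Sum of P@k = 1 + 1 + 3/4 + 4/5 + 5/7 + 2/3 + 7/10 + 8/11 + 3/4 + 10/13 = 23656/3003
AP = 23656/3003 / 10 = 11828/15015

11828/15015


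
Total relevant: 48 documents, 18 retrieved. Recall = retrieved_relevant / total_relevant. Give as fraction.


Recall = retrieved_relevant / total_relevant
= 18 / 48
= 18 / (18 + 30)
= 3/8

3/8


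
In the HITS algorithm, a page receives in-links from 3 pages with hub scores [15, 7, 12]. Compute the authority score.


Authority = sum of hub scores of in-linkers
In-link 1: hub score = 15
In-link 2: hub score = 7
In-link 3: hub score = 12
Authority = 15 + 7 + 12 = 34

34


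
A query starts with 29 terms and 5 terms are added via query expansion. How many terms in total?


Original terms: 29
Expansion terms: 5
Total = 29 + 5 = 34

34


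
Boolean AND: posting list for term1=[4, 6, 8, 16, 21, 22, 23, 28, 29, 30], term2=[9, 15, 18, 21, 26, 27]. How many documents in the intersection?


Boolean AND: find intersection of posting lists
term1 docs: [4, 6, 8, 16, 21, 22, 23, 28, 29, 30]
term2 docs: [9, 15, 18, 21, 26, 27]
Intersection: [21]
|intersection| = 1

1


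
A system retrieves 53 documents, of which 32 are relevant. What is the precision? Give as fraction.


Precision = relevant_retrieved / total_retrieved
= 32 / 53
= 32 / (32 + 21)
= 32/53

32/53


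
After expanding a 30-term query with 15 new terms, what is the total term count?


Original terms: 30
Expansion terms: 15
Total = 30 + 15 = 45

45


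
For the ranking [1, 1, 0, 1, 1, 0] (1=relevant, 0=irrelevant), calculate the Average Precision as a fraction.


Computing P@k for each relevant position:
Position 1: relevant, P@1 = 1/1 = 1
Position 2: relevant, P@2 = 2/2 = 1
Position 3: not relevant
Position 4: relevant, P@4 = 3/4 = 3/4
Position 5: relevant, P@5 = 4/5 = 4/5
Position 6: not relevant
Sum of P@k = 1 + 1 + 3/4 + 4/5 = 71/20
AP = 71/20 / 4 = 71/80

71/80


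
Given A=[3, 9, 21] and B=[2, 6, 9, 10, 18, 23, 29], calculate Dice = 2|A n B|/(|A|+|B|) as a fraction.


A intersect B = [9]
|A intersect B| = 1
|A| = 3, |B| = 7
Dice = 2*1 / (3+7)
= 2 / 10 = 1/5

1/5


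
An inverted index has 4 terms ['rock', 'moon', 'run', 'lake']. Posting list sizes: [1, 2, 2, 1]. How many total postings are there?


Summing posting list sizes:
'rock': 1 postings
'moon': 2 postings
'run': 2 postings
'lake': 1 postings
Total = 1 + 2 + 2 + 1 = 6

6


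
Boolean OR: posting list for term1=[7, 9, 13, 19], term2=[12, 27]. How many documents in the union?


Boolean OR: find union of posting lists
term1 docs: [7, 9, 13, 19]
term2 docs: [12, 27]
Union: [7, 9, 12, 13, 19, 27]
|union| = 6

6


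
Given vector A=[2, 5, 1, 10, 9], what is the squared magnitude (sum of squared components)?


|A|^2 = sum of squared components
A[0]^2 = 2^2 = 4
A[1]^2 = 5^2 = 25
A[2]^2 = 1^2 = 1
A[3]^2 = 10^2 = 100
A[4]^2 = 9^2 = 81
Sum = 4 + 25 + 1 + 100 + 81 = 211

211


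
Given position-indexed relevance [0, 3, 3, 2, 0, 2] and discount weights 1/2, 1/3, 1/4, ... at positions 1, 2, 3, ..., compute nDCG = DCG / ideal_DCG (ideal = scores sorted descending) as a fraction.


Position discount weights w_i = 1/(i+1) for i=1..6:
Weights = [1/2, 1/3, 1/4, 1/5, 1/6, 1/7]
Actual relevance: [0, 3, 3, 2, 0, 2]
DCG = 0/2 + 3/3 + 3/4 + 2/5 + 0/6 + 2/7 = 341/140
Ideal relevance (sorted desc): [3, 3, 2, 2, 0, 0]
Ideal DCG = 3/2 + 3/3 + 2/4 + 2/5 + 0/6 + 0/7 = 17/5
nDCG = DCG / ideal_DCG = 341/140 / 17/5 = 341/476

341/476


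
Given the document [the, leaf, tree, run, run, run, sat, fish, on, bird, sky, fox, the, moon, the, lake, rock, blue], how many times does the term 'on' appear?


Document has 18 words
Scanning for 'on':
Found at positions: [8]
Count = 1

1


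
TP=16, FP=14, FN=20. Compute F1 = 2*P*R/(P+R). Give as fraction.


F1 = 2 * P * R / (P + R)
P = TP/(TP+FP) = 16/30 = 8/15
R = TP/(TP+FN) = 16/36 = 4/9
2 * P * R = 2 * 8/15 * 4/9 = 64/135
P + R = 8/15 + 4/9 = 44/45
F1 = 64/135 / 44/45 = 16/33

16/33


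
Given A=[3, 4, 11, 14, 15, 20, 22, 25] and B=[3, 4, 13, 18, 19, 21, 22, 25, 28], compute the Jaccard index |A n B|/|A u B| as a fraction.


A intersect B = [3, 4, 22, 25]
|A intersect B| = 4
A union B = [3, 4, 11, 13, 14, 15, 18, 19, 20, 21, 22, 25, 28]
|A union B| = 13
Jaccard = 4/13 = 4/13

4/13


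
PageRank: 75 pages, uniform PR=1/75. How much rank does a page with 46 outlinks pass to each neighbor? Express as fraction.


Initial PR = 1/75 = 1/75
Outlinks = 46
Contribution per link = PR / outlinks
= 1/75 / 46
= 1/3450

1/3450


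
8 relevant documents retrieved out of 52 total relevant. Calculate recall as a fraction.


Recall = retrieved_relevant / total_relevant
= 8 / 52
= 8 / (8 + 44)
= 2/13

2/13


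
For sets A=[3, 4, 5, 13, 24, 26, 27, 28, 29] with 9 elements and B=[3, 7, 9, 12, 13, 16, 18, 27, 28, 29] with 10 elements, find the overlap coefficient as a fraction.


A intersect B = [3, 13, 27, 28, 29]
|A intersect B| = 5
min(|A|, |B|) = min(9, 10) = 9
Overlap = 5 / 9 = 5/9

5/9


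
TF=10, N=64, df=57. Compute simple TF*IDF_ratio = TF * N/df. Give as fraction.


TF * (N/df)
= 10 * (64/57)
= 10 * 64/57
= 640/57

640/57


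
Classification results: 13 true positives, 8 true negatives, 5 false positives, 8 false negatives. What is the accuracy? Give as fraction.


Accuracy = (TP + TN) / (TP + TN + FP + FN)
TP + TN = 13 + 8 = 21
Total = 13 + 8 + 5 + 8 = 34
Accuracy = 21 / 34 = 21/34

21/34


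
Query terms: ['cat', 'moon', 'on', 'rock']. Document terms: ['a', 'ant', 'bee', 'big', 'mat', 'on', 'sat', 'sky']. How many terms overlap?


Query terms: ['cat', 'moon', 'on', 'rock']
Document terms: ['a', 'ant', 'bee', 'big', 'mat', 'on', 'sat', 'sky']
Common terms: ['on']
Overlap count = 1

1


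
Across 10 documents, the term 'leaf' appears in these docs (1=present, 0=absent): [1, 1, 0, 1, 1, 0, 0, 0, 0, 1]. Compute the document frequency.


Checking each document for 'leaf':
Doc 1: present
Doc 2: present
Doc 3: absent
Doc 4: present
Doc 5: present
Doc 6: absent
Doc 7: absent
Doc 8: absent
Doc 9: absent
Doc 10: present
df = sum of presences = 1 + 1 + 0 + 1 + 1 + 0 + 0 + 0 + 0 + 1 = 5

5


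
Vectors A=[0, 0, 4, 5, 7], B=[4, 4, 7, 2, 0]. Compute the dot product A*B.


Dot product = sum of element-wise products
A[0]*B[0] = 0*4 = 0
A[1]*B[1] = 0*4 = 0
A[2]*B[2] = 4*7 = 28
A[3]*B[3] = 5*2 = 10
A[4]*B[4] = 7*0 = 0
Sum = 0 + 0 + 28 + 10 + 0 = 38

38


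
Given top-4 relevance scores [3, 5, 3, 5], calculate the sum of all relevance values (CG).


Cumulative Gain = sum of relevance scores
Position 1: rel=3, running sum=3
Position 2: rel=5, running sum=8
Position 3: rel=3, running sum=11
Position 4: rel=5, running sum=16
CG = 16

16


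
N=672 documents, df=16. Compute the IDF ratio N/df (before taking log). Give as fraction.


IDF ratio = N / df
= 672 / 16
= 42

42


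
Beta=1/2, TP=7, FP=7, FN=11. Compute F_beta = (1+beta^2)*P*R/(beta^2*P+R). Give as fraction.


P = TP/(TP+FP) = 7/14 = 1/2
R = TP/(TP+FN) = 7/18 = 7/18
beta^2 = 1/2^2 = 1/4
(1 + beta^2) = 5/4
Numerator = (1+beta^2)*P*R = 35/144
Denominator = beta^2*P + R = 1/8 + 7/18 = 37/72
F_beta = 35/74

35/74


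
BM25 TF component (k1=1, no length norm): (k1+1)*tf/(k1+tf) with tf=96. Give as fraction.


BM25 TF component = (k1+1)*tf / (k1+tf)
k1 = 1, tf = 96
Numerator = (1+1)*96 = 192
Denominator = 1 + 96 = 97
= 192/97 = 192/97

192/97


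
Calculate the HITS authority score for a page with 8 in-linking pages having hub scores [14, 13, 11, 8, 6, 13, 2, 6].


Authority = sum of hub scores of in-linkers
In-link 1: hub score = 14
In-link 2: hub score = 13
In-link 3: hub score = 11
In-link 4: hub score = 8
In-link 5: hub score = 6
In-link 6: hub score = 13
In-link 7: hub score = 2
In-link 8: hub score = 6
Authority = 14 + 13 + 11 + 8 + 6 + 13 + 2 + 6 = 73

73


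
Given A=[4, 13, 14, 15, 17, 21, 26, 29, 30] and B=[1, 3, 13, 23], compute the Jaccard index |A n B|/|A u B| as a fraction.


A intersect B = [13]
|A intersect B| = 1
A union B = [1, 3, 4, 13, 14, 15, 17, 21, 23, 26, 29, 30]
|A union B| = 12
Jaccard = 1/12 = 1/12

1/12


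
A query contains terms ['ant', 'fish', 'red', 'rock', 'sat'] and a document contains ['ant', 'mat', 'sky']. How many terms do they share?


Query terms: ['ant', 'fish', 'red', 'rock', 'sat']
Document terms: ['ant', 'mat', 'sky']
Common terms: ['ant']
Overlap count = 1

1


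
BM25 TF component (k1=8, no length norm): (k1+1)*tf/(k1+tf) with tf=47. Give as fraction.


BM25 TF component = (k1+1)*tf / (k1+tf)
k1 = 8, tf = 47
Numerator = (8+1)*47 = 423
Denominator = 8 + 47 = 55
= 423/55 = 423/55

423/55


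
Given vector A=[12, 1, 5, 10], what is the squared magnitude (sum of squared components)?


|A|^2 = sum of squared components
A[0]^2 = 12^2 = 144
A[1]^2 = 1^2 = 1
A[2]^2 = 5^2 = 25
A[3]^2 = 10^2 = 100
Sum = 144 + 1 + 25 + 100 = 270

270


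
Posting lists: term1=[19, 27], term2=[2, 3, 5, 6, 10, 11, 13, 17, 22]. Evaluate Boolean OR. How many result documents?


Boolean OR: find union of posting lists
term1 docs: [19, 27]
term2 docs: [2, 3, 5, 6, 10, 11, 13, 17, 22]
Union: [2, 3, 5, 6, 10, 11, 13, 17, 19, 22, 27]
|union| = 11

11


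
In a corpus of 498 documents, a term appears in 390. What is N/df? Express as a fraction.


IDF ratio = N / df
= 498 / 390
= 83/65

83/65


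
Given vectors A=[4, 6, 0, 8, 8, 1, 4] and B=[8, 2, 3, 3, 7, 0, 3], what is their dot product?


Dot product = sum of element-wise products
A[0]*B[0] = 4*8 = 32
A[1]*B[1] = 6*2 = 12
A[2]*B[2] = 0*3 = 0
A[3]*B[3] = 8*3 = 24
A[4]*B[4] = 8*7 = 56
A[5]*B[5] = 1*0 = 0
A[6]*B[6] = 4*3 = 12
Sum = 32 + 12 + 0 + 24 + 56 + 0 + 12 = 136

136


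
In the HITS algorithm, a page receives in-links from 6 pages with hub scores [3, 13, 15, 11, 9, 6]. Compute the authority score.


Authority = sum of hub scores of in-linkers
In-link 1: hub score = 3
In-link 2: hub score = 13
In-link 3: hub score = 15
In-link 4: hub score = 11
In-link 5: hub score = 9
In-link 6: hub score = 6
Authority = 3 + 13 + 15 + 11 + 9 + 6 = 57

57


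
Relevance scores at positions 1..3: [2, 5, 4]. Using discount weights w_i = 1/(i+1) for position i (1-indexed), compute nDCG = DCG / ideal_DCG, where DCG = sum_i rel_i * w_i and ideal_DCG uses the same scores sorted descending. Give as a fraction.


Position discount weights w_i = 1/(i+1) for i=1..3:
Weights = [1/2, 1/3, 1/4]
Actual relevance: [2, 5, 4]
DCG = 2/2 + 5/3 + 4/4 = 11/3
Ideal relevance (sorted desc): [5, 4, 2]
Ideal DCG = 5/2 + 4/3 + 2/4 = 13/3
nDCG = DCG / ideal_DCG = 11/3 / 13/3 = 11/13

11/13


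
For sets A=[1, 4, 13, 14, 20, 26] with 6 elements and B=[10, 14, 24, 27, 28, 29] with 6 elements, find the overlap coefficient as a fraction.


A intersect B = [14]
|A intersect B| = 1
min(|A|, |B|) = min(6, 6) = 6
Overlap = 1 / 6 = 1/6

1/6


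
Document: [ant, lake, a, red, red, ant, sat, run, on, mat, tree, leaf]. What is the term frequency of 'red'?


Document has 12 words
Scanning for 'red':
Found at positions: [3, 4]
Count = 2

2


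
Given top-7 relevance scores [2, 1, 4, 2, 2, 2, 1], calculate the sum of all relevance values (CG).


Cumulative Gain = sum of relevance scores
Position 1: rel=2, running sum=2
Position 2: rel=1, running sum=3
Position 3: rel=4, running sum=7
Position 4: rel=2, running sum=9
Position 5: rel=2, running sum=11
Position 6: rel=2, running sum=13
Position 7: rel=1, running sum=14
CG = 14

14


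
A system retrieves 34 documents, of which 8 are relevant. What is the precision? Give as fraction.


Precision = relevant_retrieved / total_retrieved
= 8 / 34
= 8 / (8 + 26)
= 4/17

4/17


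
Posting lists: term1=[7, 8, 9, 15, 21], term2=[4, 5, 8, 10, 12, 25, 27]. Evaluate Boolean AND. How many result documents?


Boolean AND: find intersection of posting lists
term1 docs: [7, 8, 9, 15, 21]
term2 docs: [4, 5, 8, 10, 12, 25, 27]
Intersection: [8]
|intersection| = 1

1


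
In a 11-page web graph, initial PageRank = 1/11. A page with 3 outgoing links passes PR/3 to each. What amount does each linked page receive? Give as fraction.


Initial PR = 1/11 = 1/11
Outlinks = 3
Contribution per link = PR / outlinks
= 1/11 / 3
= 1/33

1/33


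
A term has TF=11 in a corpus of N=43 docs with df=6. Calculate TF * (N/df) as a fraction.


TF * (N/df)
= 11 * (43/6)
= 11 * 43/6
= 473/6

473/6


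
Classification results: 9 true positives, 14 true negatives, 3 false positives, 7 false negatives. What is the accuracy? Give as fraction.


Accuracy = (TP + TN) / (TP + TN + FP + FN)
TP + TN = 9 + 14 = 23
Total = 9 + 14 + 3 + 7 = 33
Accuracy = 23 / 33 = 23/33

23/33


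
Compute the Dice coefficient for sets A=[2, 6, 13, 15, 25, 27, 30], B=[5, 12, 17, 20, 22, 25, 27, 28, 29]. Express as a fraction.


A intersect B = [25, 27]
|A intersect B| = 2
|A| = 7, |B| = 9
Dice = 2*2 / (7+9)
= 4 / 16 = 1/4

1/4


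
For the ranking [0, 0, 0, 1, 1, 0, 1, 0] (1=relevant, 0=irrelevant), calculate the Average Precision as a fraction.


Computing P@k for each relevant position:
Position 1: not relevant
Position 2: not relevant
Position 3: not relevant
Position 4: relevant, P@4 = 1/4 = 1/4
Position 5: relevant, P@5 = 2/5 = 2/5
Position 6: not relevant
Position 7: relevant, P@7 = 3/7 = 3/7
Position 8: not relevant
Sum of P@k = 1/4 + 2/5 + 3/7 = 151/140
AP = 151/140 / 3 = 151/420

151/420


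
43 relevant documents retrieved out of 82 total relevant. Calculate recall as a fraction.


Recall = retrieved_relevant / total_relevant
= 43 / 82
= 43 / (43 + 39)
= 43/82

43/82


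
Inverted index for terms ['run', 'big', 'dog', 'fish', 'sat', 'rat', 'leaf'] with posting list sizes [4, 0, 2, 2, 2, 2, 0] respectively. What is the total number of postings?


Summing posting list sizes:
'run': 4 postings
'big': 0 postings
'dog': 2 postings
'fish': 2 postings
'sat': 2 postings
'rat': 2 postings
'leaf': 0 postings
Total = 4 + 0 + 2 + 2 + 2 + 2 + 0 = 12

12


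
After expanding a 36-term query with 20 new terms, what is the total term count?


Original terms: 36
Expansion terms: 20
Total = 36 + 20 = 56

56


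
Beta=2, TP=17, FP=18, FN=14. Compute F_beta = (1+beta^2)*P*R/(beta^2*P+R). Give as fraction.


P = TP/(TP+FP) = 17/35 = 17/35
R = TP/(TP+FN) = 17/31 = 17/31
beta^2 = 2^2 = 4
(1 + beta^2) = 5
Numerator = (1+beta^2)*P*R = 289/217
Denominator = beta^2*P + R = 68/35 + 17/31 = 2703/1085
F_beta = 85/159

85/159


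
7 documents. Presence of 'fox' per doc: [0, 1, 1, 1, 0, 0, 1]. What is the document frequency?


Checking each document for 'fox':
Doc 1: absent
Doc 2: present
Doc 3: present
Doc 4: present
Doc 5: absent
Doc 6: absent
Doc 7: present
df = sum of presences = 0 + 1 + 1 + 1 + 0 + 0 + 1 = 4

4


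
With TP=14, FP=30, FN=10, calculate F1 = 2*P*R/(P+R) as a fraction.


F1 = 2 * P * R / (P + R)
P = TP/(TP+FP) = 14/44 = 7/22
R = TP/(TP+FN) = 14/24 = 7/12
2 * P * R = 2 * 7/22 * 7/12 = 49/132
P + R = 7/22 + 7/12 = 119/132
F1 = 49/132 / 119/132 = 7/17

7/17


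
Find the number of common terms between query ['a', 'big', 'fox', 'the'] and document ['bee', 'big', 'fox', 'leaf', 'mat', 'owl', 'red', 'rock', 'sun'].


Query terms: ['a', 'big', 'fox', 'the']
Document terms: ['bee', 'big', 'fox', 'leaf', 'mat', 'owl', 'red', 'rock', 'sun']
Common terms: ['big', 'fox']
Overlap count = 2

2


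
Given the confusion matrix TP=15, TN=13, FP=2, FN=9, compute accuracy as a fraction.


Accuracy = (TP + TN) / (TP + TN + FP + FN)
TP + TN = 15 + 13 = 28
Total = 15 + 13 + 2 + 9 = 39
Accuracy = 28 / 39 = 28/39

28/39


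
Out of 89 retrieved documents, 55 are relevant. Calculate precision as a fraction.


Precision = relevant_retrieved / total_retrieved
= 55 / 89
= 55 / (55 + 34)
= 55/89

55/89


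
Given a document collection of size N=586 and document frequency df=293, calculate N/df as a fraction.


IDF ratio = N / df
= 586 / 293
= 2

2


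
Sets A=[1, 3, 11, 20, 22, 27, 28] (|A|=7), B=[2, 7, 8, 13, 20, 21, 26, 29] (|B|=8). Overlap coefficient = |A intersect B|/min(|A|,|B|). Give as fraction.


A intersect B = [20]
|A intersect B| = 1
min(|A|, |B|) = min(7, 8) = 7
Overlap = 1 / 7 = 1/7

1/7


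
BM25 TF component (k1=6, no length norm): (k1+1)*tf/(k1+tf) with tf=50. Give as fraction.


BM25 TF component = (k1+1)*tf / (k1+tf)
k1 = 6, tf = 50
Numerator = (6+1)*50 = 350
Denominator = 6 + 50 = 56
= 350/56 = 25/4

25/4


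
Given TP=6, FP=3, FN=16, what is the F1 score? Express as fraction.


F1 = 2 * P * R / (P + R)
P = TP/(TP+FP) = 6/9 = 2/3
R = TP/(TP+FN) = 6/22 = 3/11
2 * P * R = 2 * 2/3 * 3/11 = 4/11
P + R = 2/3 + 3/11 = 31/33
F1 = 4/11 / 31/33 = 12/31

12/31


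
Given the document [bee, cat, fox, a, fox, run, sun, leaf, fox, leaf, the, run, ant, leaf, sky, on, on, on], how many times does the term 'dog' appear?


Document has 18 words
Scanning for 'dog':
Term not found in document
Count = 0

0


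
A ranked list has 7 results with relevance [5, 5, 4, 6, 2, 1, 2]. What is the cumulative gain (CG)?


Cumulative Gain = sum of relevance scores
Position 1: rel=5, running sum=5
Position 2: rel=5, running sum=10
Position 3: rel=4, running sum=14
Position 4: rel=6, running sum=20
Position 5: rel=2, running sum=22
Position 6: rel=1, running sum=23
Position 7: rel=2, running sum=25
CG = 25

25


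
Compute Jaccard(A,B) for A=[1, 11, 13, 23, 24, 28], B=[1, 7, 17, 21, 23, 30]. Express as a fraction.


A intersect B = [1, 23]
|A intersect B| = 2
A union B = [1, 7, 11, 13, 17, 21, 23, 24, 28, 30]
|A union B| = 10
Jaccard = 2/10 = 1/5

1/5


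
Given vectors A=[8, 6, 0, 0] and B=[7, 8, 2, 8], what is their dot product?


Dot product = sum of element-wise products
A[0]*B[0] = 8*7 = 56
A[1]*B[1] = 6*8 = 48
A[2]*B[2] = 0*2 = 0
A[3]*B[3] = 0*8 = 0
Sum = 56 + 48 + 0 + 0 = 104

104


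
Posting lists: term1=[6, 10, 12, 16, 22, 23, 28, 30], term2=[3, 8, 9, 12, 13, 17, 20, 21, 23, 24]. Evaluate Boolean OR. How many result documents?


Boolean OR: find union of posting lists
term1 docs: [6, 10, 12, 16, 22, 23, 28, 30]
term2 docs: [3, 8, 9, 12, 13, 17, 20, 21, 23, 24]
Union: [3, 6, 8, 9, 10, 12, 13, 16, 17, 20, 21, 22, 23, 24, 28, 30]
|union| = 16

16


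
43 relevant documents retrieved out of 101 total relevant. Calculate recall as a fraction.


Recall = retrieved_relevant / total_relevant
= 43 / 101
= 43 / (43 + 58)
= 43/101

43/101


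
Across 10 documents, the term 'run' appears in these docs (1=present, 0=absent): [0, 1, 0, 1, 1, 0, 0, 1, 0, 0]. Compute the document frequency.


Checking each document for 'run':
Doc 1: absent
Doc 2: present
Doc 3: absent
Doc 4: present
Doc 5: present
Doc 6: absent
Doc 7: absent
Doc 8: present
Doc 9: absent
Doc 10: absent
df = sum of presences = 0 + 1 + 0 + 1 + 1 + 0 + 0 + 1 + 0 + 0 = 4

4


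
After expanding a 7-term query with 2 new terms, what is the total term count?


Original terms: 7
Expansion terms: 2
Total = 7 + 2 = 9

9


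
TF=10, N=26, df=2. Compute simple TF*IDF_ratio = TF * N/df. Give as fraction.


TF * (N/df)
= 10 * (26/2)
= 10 * 13
= 130

130


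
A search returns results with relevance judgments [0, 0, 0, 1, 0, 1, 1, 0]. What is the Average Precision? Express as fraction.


Computing P@k for each relevant position:
Position 1: not relevant
Position 2: not relevant
Position 3: not relevant
Position 4: relevant, P@4 = 1/4 = 1/4
Position 5: not relevant
Position 6: relevant, P@6 = 2/6 = 1/3
Position 7: relevant, P@7 = 3/7 = 3/7
Position 8: not relevant
Sum of P@k = 1/4 + 1/3 + 3/7 = 85/84
AP = 85/84 / 3 = 85/252

85/252


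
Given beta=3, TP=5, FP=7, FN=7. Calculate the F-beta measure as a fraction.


P = TP/(TP+FP) = 5/12 = 5/12
R = TP/(TP+FN) = 5/12 = 5/12
beta^2 = 3^2 = 9
(1 + beta^2) = 10
Numerator = (1+beta^2)*P*R = 125/72
Denominator = beta^2*P + R = 15/4 + 5/12 = 25/6
F_beta = 5/12

5/12


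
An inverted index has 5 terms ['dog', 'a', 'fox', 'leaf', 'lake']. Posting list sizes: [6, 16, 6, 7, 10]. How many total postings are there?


Summing posting list sizes:
'dog': 6 postings
'a': 16 postings
'fox': 6 postings
'leaf': 7 postings
'lake': 10 postings
Total = 6 + 16 + 6 + 7 + 10 = 45

45


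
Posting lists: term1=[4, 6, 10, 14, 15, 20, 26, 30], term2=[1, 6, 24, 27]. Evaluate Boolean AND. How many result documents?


Boolean AND: find intersection of posting lists
term1 docs: [4, 6, 10, 14, 15, 20, 26, 30]
term2 docs: [1, 6, 24, 27]
Intersection: [6]
|intersection| = 1

1


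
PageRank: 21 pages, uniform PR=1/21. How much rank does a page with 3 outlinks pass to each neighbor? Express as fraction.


Initial PR = 1/21 = 1/21
Outlinks = 3
Contribution per link = PR / outlinks
= 1/21 / 3
= 1/63

1/63


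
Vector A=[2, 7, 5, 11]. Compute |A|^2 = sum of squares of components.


|A|^2 = sum of squared components
A[0]^2 = 2^2 = 4
A[1]^2 = 7^2 = 49
A[2]^2 = 5^2 = 25
A[3]^2 = 11^2 = 121
Sum = 4 + 49 + 25 + 121 = 199

199


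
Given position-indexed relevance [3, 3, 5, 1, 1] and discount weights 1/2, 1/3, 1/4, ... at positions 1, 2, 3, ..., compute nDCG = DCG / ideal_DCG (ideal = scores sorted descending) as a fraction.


Position discount weights w_i = 1/(i+1) for i=1..5:
Weights = [1/2, 1/3, 1/4, 1/5, 1/6]
Actual relevance: [3, 3, 5, 1, 1]
DCG = 3/2 + 3/3 + 5/4 + 1/5 + 1/6 = 247/60
Ideal relevance (sorted desc): [5, 3, 3, 1, 1]
Ideal DCG = 5/2 + 3/3 + 3/4 + 1/5 + 1/6 = 277/60
nDCG = DCG / ideal_DCG = 247/60 / 277/60 = 247/277

247/277


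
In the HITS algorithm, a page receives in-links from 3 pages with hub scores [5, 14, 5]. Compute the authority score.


Authority = sum of hub scores of in-linkers
In-link 1: hub score = 5
In-link 2: hub score = 14
In-link 3: hub score = 5
Authority = 5 + 14 + 5 = 24

24


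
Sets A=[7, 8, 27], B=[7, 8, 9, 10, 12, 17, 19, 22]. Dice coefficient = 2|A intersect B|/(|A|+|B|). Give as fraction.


A intersect B = [7, 8]
|A intersect B| = 2
|A| = 3, |B| = 8
Dice = 2*2 / (3+8)
= 4 / 11 = 4/11

4/11


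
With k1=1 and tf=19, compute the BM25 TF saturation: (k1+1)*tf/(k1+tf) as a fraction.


BM25 TF component = (k1+1)*tf / (k1+tf)
k1 = 1, tf = 19
Numerator = (1+1)*19 = 38
Denominator = 1 + 19 = 20
= 38/20 = 19/10

19/10


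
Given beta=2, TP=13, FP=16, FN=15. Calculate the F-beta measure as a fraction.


P = TP/(TP+FP) = 13/29 = 13/29
R = TP/(TP+FN) = 13/28 = 13/28
beta^2 = 2^2 = 4
(1 + beta^2) = 5
Numerator = (1+beta^2)*P*R = 845/812
Denominator = beta^2*P + R = 52/29 + 13/28 = 1833/812
F_beta = 65/141

65/141


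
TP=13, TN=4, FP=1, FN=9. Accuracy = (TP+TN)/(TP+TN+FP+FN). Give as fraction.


Accuracy = (TP + TN) / (TP + TN + FP + FN)
TP + TN = 13 + 4 = 17
Total = 13 + 4 + 1 + 9 = 27
Accuracy = 17 / 27 = 17/27

17/27


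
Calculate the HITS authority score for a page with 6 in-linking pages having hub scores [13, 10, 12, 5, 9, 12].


Authority = sum of hub scores of in-linkers
In-link 1: hub score = 13
In-link 2: hub score = 10
In-link 3: hub score = 12
In-link 4: hub score = 5
In-link 5: hub score = 9
In-link 6: hub score = 12
Authority = 13 + 10 + 12 + 5 + 9 + 12 = 61

61


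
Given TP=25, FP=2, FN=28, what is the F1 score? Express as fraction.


F1 = 2 * P * R / (P + R)
P = TP/(TP+FP) = 25/27 = 25/27
R = TP/(TP+FN) = 25/53 = 25/53
2 * P * R = 2 * 25/27 * 25/53 = 1250/1431
P + R = 25/27 + 25/53 = 2000/1431
F1 = 1250/1431 / 2000/1431 = 5/8

5/8


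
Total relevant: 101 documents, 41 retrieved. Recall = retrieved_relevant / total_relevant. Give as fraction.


Recall = retrieved_relevant / total_relevant
= 41 / 101
= 41 / (41 + 60)
= 41/101

41/101


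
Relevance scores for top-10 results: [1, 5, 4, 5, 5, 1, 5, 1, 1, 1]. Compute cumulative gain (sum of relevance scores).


Cumulative Gain = sum of relevance scores
Position 1: rel=1, running sum=1
Position 2: rel=5, running sum=6
Position 3: rel=4, running sum=10
Position 4: rel=5, running sum=15
Position 5: rel=5, running sum=20
Position 6: rel=1, running sum=21
Position 7: rel=5, running sum=26
Position 8: rel=1, running sum=27
Position 9: rel=1, running sum=28
Position 10: rel=1, running sum=29
CG = 29

29


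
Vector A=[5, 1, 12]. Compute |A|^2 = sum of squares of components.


|A|^2 = sum of squared components
A[0]^2 = 5^2 = 25
A[1]^2 = 1^2 = 1
A[2]^2 = 12^2 = 144
Sum = 25 + 1 + 144 = 170

170


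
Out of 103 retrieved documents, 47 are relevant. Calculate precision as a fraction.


Precision = relevant_retrieved / total_retrieved
= 47 / 103
= 47 / (47 + 56)
= 47/103

47/103


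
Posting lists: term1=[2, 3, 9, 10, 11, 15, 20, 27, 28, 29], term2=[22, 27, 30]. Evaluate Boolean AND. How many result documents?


Boolean AND: find intersection of posting lists
term1 docs: [2, 3, 9, 10, 11, 15, 20, 27, 28, 29]
term2 docs: [22, 27, 30]
Intersection: [27]
|intersection| = 1

1


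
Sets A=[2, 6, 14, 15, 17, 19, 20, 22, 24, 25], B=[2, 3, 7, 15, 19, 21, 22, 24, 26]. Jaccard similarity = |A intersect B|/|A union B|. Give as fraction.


A intersect B = [2, 15, 19, 22, 24]
|A intersect B| = 5
A union B = [2, 3, 6, 7, 14, 15, 17, 19, 20, 21, 22, 24, 25, 26]
|A union B| = 14
Jaccard = 5/14 = 5/14

5/14


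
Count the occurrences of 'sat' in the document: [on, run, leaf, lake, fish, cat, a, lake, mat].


Document has 9 words
Scanning for 'sat':
Term not found in document
Count = 0

0


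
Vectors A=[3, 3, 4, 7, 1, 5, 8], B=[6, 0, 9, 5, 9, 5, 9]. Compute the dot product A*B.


Dot product = sum of element-wise products
A[0]*B[0] = 3*6 = 18
A[1]*B[1] = 3*0 = 0
A[2]*B[2] = 4*9 = 36
A[3]*B[3] = 7*5 = 35
A[4]*B[4] = 1*9 = 9
A[5]*B[5] = 5*5 = 25
A[6]*B[6] = 8*9 = 72
Sum = 18 + 0 + 36 + 35 + 9 + 25 + 72 = 195

195


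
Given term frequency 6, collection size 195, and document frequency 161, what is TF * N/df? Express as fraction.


TF * (N/df)
= 6 * (195/161)
= 6 * 195/161
= 1170/161

1170/161


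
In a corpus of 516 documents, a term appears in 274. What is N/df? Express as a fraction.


IDF ratio = N / df
= 516 / 274
= 258/137

258/137


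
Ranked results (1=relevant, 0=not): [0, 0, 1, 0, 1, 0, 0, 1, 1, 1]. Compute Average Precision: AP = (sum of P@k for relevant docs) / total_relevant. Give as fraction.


Computing P@k for each relevant position:
Position 1: not relevant
Position 2: not relevant
Position 3: relevant, P@3 = 1/3 = 1/3
Position 4: not relevant
Position 5: relevant, P@5 = 2/5 = 2/5
Position 6: not relevant
Position 7: not relevant
Position 8: relevant, P@8 = 3/8 = 3/8
Position 9: relevant, P@9 = 4/9 = 4/9
Position 10: relevant, P@10 = 5/10 = 1/2
Sum of P@k = 1/3 + 2/5 + 3/8 + 4/9 + 1/2 = 739/360
AP = 739/360 / 5 = 739/1800

739/1800


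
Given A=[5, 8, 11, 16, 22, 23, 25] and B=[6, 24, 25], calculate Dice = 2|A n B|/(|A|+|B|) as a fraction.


A intersect B = [25]
|A intersect B| = 1
|A| = 7, |B| = 3
Dice = 2*1 / (7+3)
= 2 / 10 = 1/5

1/5


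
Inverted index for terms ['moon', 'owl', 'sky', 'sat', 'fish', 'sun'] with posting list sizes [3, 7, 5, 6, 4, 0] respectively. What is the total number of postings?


Summing posting list sizes:
'moon': 3 postings
'owl': 7 postings
'sky': 5 postings
'sat': 6 postings
'fish': 4 postings
'sun': 0 postings
Total = 3 + 7 + 5 + 6 + 4 + 0 = 25

25


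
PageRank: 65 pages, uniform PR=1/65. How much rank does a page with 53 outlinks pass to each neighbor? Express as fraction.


Initial PR = 1/65 = 1/65
Outlinks = 53
Contribution per link = PR / outlinks
= 1/65 / 53
= 1/3445

1/3445


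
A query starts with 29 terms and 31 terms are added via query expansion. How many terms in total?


Original terms: 29
Expansion terms: 31
Total = 29 + 31 = 60

60


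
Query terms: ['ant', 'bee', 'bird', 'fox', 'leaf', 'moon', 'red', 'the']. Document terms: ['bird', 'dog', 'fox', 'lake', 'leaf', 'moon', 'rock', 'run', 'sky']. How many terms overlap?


Query terms: ['ant', 'bee', 'bird', 'fox', 'leaf', 'moon', 'red', 'the']
Document terms: ['bird', 'dog', 'fox', 'lake', 'leaf', 'moon', 'rock', 'run', 'sky']
Common terms: ['bird', 'fox', 'leaf', 'moon']
Overlap count = 4

4


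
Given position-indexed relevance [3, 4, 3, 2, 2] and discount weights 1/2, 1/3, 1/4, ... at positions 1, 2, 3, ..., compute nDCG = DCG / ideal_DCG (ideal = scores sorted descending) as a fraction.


Position discount weights w_i = 1/(i+1) for i=1..5:
Weights = [1/2, 1/3, 1/4, 1/5, 1/6]
Actual relevance: [3, 4, 3, 2, 2]
DCG = 3/2 + 4/3 + 3/4 + 2/5 + 2/6 = 259/60
Ideal relevance (sorted desc): [4, 3, 3, 2, 2]
Ideal DCG = 4/2 + 3/3 + 3/4 + 2/5 + 2/6 = 269/60
nDCG = DCG / ideal_DCG = 259/60 / 269/60 = 259/269

259/269


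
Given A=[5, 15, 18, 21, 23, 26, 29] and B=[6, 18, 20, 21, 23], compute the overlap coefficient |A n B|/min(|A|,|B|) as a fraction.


A intersect B = [18, 21, 23]
|A intersect B| = 3
min(|A|, |B|) = min(7, 5) = 5
Overlap = 3 / 5 = 3/5

3/5


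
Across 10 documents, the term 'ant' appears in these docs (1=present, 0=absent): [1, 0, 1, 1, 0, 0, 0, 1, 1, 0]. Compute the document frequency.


Checking each document for 'ant':
Doc 1: present
Doc 2: absent
Doc 3: present
Doc 4: present
Doc 5: absent
Doc 6: absent
Doc 7: absent
Doc 8: present
Doc 9: present
Doc 10: absent
df = sum of presences = 1 + 0 + 1 + 1 + 0 + 0 + 0 + 1 + 1 + 0 = 5

5


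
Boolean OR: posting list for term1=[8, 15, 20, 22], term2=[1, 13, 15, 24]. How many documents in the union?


Boolean OR: find union of posting lists
term1 docs: [8, 15, 20, 22]
term2 docs: [1, 13, 15, 24]
Union: [1, 8, 13, 15, 20, 22, 24]
|union| = 7

7


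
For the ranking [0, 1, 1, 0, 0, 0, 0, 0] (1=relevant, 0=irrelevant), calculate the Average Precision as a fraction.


Computing P@k for each relevant position:
Position 1: not relevant
Position 2: relevant, P@2 = 1/2 = 1/2
Position 3: relevant, P@3 = 2/3 = 2/3
Position 4: not relevant
Position 5: not relevant
Position 6: not relevant
Position 7: not relevant
Position 8: not relevant
Sum of P@k = 1/2 + 2/3 = 7/6
AP = 7/6 / 2 = 7/12

7/12


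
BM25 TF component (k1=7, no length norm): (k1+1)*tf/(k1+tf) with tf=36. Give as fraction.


BM25 TF component = (k1+1)*tf / (k1+tf)
k1 = 7, tf = 36
Numerator = (7+1)*36 = 288
Denominator = 7 + 36 = 43
= 288/43 = 288/43

288/43


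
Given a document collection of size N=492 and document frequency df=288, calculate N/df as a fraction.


IDF ratio = N / df
= 492 / 288
= 41/24

41/24


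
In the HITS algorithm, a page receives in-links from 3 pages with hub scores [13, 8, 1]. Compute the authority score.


Authority = sum of hub scores of in-linkers
In-link 1: hub score = 13
In-link 2: hub score = 8
In-link 3: hub score = 1
Authority = 13 + 8 + 1 = 22

22


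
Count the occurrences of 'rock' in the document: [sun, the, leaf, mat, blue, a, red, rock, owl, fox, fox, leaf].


Document has 12 words
Scanning for 'rock':
Found at positions: [7]
Count = 1

1


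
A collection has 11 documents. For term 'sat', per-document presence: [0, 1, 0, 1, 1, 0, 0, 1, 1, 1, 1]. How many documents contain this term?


Checking each document for 'sat':
Doc 1: absent
Doc 2: present
Doc 3: absent
Doc 4: present
Doc 5: present
Doc 6: absent
Doc 7: absent
Doc 8: present
Doc 9: present
Doc 10: present
Doc 11: present
df = sum of presences = 0 + 1 + 0 + 1 + 1 + 0 + 0 + 1 + 1 + 1 + 1 = 7

7


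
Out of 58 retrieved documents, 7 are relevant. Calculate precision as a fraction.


Precision = relevant_retrieved / total_retrieved
= 7 / 58
= 7 / (7 + 51)
= 7/58

7/58


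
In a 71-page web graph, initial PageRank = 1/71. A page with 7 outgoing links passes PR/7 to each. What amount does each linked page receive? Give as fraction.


Initial PR = 1/71 = 1/71
Outlinks = 7
Contribution per link = PR / outlinks
= 1/71 / 7
= 1/497

1/497


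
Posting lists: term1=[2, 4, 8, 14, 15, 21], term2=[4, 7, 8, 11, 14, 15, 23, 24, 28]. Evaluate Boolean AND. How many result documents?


Boolean AND: find intersection of posting lists
term1 docs: [2, 4, 8, 14, 15, 21]
term2 docs: [4, 7, 8, 11, 14, 15, 23, 24, 28]
Intersection: [4, 8, 14, 15]
|intersection| = 4

4


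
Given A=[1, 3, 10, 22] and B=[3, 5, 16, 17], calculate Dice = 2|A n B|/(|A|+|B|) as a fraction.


A intersect B = [3]
|A intersect B| = 1
|A| = 4, |B| = 4
Dice = 2*1 / (4+4)
= 2 / 8 = 1/4

1/4


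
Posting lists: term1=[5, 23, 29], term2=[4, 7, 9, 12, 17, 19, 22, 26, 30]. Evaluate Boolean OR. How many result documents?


Boolean OR: find union of posting lists
term1 docs: [5, 23, 29]
term2 docs: [4, 7, 9, 12, 17, 19, 22, 26, 30]
Union: [4, 5, 7, 9, 12, 17, 19, 22, 23, 26, 29, 30]
|union| = 12

12


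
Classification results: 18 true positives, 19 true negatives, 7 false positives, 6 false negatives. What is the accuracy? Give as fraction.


Accuracy = (TP + TN) / (TP + TN + FP + FN)
TP + TN = 18 + 19 = 37
Total = 18 + 19 + 7 + 6 = 50
Accuracy = 37 / 50 = 37/50

37/50
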